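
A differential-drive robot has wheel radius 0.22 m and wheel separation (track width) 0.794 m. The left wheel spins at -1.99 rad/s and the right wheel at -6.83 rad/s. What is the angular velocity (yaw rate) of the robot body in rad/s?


omega = r*(wR - wL)/L = 0.22*(-6.83 - (-1.99))/0.794 = -1.3411

-1.3411 rad/s


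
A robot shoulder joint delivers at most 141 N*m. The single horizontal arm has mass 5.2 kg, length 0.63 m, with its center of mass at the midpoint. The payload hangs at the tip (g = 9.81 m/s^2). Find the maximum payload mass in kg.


tau_arm = m_arm*g*(L/2) = 5.2*9.81*0.63/2 = 16.0688 N*m
tau_payload = tau_max - tau_arm = 141 - 16.0688 = 124.9312
m_payload = tau_payload / (g*L) = 124.9312 / (9.81*0.63) = 20.2144

20.2144 kg


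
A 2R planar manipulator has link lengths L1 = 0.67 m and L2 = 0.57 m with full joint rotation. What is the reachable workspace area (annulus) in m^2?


r_max = L1 + L2 = 1.2400, r_min = |L1 - L2| = 0.1000
A = pi*(r_max^2 - r_min^2) = pi*(1.5376 - 0.0100) = 4.7991

4.7991 m^2


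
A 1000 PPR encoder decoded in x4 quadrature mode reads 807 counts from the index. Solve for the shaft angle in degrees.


angle = counts * 360 / (PPR*4) = 807 * 360 / 4000 = 72.6300

72.6300 degrees


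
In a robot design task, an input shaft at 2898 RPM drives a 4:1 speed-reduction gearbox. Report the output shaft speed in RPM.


omega_out = omega_in / N = 2898 / 4 = 724.5000

724.5000 RPM


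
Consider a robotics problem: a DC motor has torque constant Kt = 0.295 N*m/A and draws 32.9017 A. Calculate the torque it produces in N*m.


tau = Kt * I = 0.295*32.9017 = 9.7060

9.7060 N*m


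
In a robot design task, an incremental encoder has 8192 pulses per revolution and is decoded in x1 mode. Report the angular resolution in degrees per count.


resolution = 360 / (PPR * 1) = 360 / 8192 = 0.0439

0.0439 degrees


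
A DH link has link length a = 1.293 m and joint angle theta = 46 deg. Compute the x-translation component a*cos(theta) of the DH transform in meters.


a*cos(theta) = 1.293*cos(46 deg) = 0.8982

0.8982 m


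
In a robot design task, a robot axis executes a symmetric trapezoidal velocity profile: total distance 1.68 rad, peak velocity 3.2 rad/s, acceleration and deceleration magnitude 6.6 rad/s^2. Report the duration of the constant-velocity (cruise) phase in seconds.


t_acc = v/a = 0.484848 s, d_acc = v^2/(2a) = 0.775758 rad each
d_cruise = 1.68 - 2*0.775758 = 0.128484 rad
t_cruise = d_cruise/v = 0.128484/3.2 = 0.0402

0.0402 s


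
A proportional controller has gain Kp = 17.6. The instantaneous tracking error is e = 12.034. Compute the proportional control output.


u_P = Kp * e = 17.6 * 12.034 = 211.7984

211.7984


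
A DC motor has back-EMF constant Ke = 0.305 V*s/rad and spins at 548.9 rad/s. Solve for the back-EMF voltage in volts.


V_emf = Ke * omega = 0.305*548.9 = 167.4145

167.4145 V


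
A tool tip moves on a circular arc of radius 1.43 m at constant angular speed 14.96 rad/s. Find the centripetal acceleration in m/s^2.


a_c = omega^2 * r = 14.96^2 * 1.43 = 320.0363

320.0363 m/s^2


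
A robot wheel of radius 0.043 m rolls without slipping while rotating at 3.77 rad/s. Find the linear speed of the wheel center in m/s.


v = omega * r = 3.77 * 0.043 = 0.1621

0.1621 m/s


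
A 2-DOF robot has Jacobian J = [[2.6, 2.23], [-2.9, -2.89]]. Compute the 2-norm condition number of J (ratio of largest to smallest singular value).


JJ^T eigenvalues: trace(JJ^T) = 28.4950, det(JJ^T) = det(J)^2 = 1.09620900
s_max^2 = (28.4950 + sqrt(807.58018900))/2 = 28.45647770
s_min^2 = (28.4950 - sqrt(807.58018900))/2 = 0.03852230
kappa = s_max/s_min = sqrt(28.45647770/0.03852230) = 27.1791

27.1791


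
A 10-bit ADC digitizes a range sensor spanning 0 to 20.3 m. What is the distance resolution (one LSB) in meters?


res = range / 2^n = 20.3/2^10 = 20.3/1024 = 0.0198

0.0198 m


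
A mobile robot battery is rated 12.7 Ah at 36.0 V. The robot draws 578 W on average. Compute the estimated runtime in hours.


E = 12.7*36.0 = 457.2000 Wh
t = E/P = 457.2000/578 = 0.7910

0.7910 hours


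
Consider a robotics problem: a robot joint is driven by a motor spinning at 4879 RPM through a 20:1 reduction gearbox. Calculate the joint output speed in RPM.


omega_joint = omega_motor / N = 4879 / 20 = 243.9500

243.9500 RPM


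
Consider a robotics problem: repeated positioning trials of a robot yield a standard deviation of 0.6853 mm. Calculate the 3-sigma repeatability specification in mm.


repeatability = 3*sigma = 3*0.6853 = 2.0559

2.0559 mm


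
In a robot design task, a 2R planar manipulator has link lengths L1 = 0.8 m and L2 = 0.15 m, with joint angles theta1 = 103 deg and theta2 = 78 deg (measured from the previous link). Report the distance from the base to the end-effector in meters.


x = L1*cos(th1) + L2*cos(th1+th2) = -0.329938
y = L1*sin(th1) + L2*sin(th1+th2) = 0.776878
d = sqrt(x^2 + y^2) = sqrt(0.108859 + 0.603539) = 0.8440

0.8440 m


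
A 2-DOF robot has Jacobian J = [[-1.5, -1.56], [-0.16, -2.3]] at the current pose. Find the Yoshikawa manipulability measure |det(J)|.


det(J) = -1.5*-2.3 - (-1.56)*(-0.16) = 3.2004
|det(J)| = 3.2004

3.2004


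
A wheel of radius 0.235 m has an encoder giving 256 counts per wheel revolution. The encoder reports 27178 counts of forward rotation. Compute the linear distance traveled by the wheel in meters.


revs = 27178/256 = 106.164062
d = revs * 2*pi*r = 106.164062 * 2*pi*0.235 = 156.7564

156.7564 m


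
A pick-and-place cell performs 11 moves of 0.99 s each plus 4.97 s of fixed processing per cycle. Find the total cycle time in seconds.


T = 11*0.99 + 4.97 = 15.8600

15.8600 s


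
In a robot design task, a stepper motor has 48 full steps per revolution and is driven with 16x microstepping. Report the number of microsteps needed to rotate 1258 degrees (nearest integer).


step_size = 360/(48*16) = 360/768 = 0.468750 deg
n = 1258/(360/768) = 1258*768/360 = 2683.7333 -> 2684

2684 steps


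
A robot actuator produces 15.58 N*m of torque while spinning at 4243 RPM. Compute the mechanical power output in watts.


omega = 4243 * 2*pi/60 = 444.325921 rad/s
P = tau * omega = 15.58 * 444.325921 = 6922.5978

6922.5978 W


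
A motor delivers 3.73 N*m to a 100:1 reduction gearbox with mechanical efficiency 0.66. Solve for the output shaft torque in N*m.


tau_out = tau_in * N * eta = 3.73 * 100 * 0.66 = 246.1800

246.1800 N*m


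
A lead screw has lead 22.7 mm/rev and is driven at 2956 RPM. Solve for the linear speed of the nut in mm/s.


v = lead * (RPM/60) = 22.7*2956/60 = 1118.3533

1118.3533 mm/s


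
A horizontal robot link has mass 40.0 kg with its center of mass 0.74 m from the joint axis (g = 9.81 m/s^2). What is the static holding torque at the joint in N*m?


tau = m*g*L = 40.0 * 9.81 * 0.74 = 290.3760

290.3760 N*m


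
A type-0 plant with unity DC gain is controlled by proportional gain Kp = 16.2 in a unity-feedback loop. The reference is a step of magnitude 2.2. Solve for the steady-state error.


e_ss = R/(1 + Kp) = 2.2/(1 + 16.2) = 2.2/17.2000 = 0.1279

0.1279


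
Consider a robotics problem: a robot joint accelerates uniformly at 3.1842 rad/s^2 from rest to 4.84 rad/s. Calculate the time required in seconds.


t = delta_omega / alpha = 4.84 / 3.1842 = 1.5200

1.5200 s


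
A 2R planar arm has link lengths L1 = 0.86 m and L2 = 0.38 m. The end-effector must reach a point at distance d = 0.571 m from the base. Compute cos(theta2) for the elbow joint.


cos(th2) = (d^2 - L1^2 - L2^2)/(2*L1*L2) = (0.571^2 - 0.86^2 - 0.38^2)/(2*0.86*0.38) = -0.8537

-0.8537


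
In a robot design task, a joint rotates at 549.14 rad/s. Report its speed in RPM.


RPM = 549.14 * 60/(2*pi) = 5243.9007

5243.9007 RPM


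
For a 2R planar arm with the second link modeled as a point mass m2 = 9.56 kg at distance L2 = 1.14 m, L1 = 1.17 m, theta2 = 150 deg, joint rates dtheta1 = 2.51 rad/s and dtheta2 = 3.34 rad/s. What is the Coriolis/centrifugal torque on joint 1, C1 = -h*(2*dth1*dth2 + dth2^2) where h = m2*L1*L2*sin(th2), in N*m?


h = m2*L1*L2*sin(th2) = 9.56*1.17*1.14*sin(150 deg) = 6.375564
C1 = -h*(2*2.51*3.34 + 3.34^2) = -6.375564*27.9224 = -178.0210

-178.0210 N*m


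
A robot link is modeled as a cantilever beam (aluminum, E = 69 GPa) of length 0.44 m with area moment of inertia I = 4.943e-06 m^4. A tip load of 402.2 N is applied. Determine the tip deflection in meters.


delta = F*L^3/(3*E*I) = 402.2*0.44^3/(3*6.900e+10*4.943e-06)
      = 34.2610048/1023201 = 3.3484e-05

3.3484e-05 m


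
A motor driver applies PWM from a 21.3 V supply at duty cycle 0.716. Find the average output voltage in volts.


V_avg = V_supply * D = 21.3*0.716 = 15.2508

15.2508 V


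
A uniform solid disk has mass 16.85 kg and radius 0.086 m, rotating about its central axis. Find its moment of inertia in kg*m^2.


I = (1/2)*m*R^2 = 0.5*16.85*0.086^2 = 0.0623

0.0623 kg*m^2


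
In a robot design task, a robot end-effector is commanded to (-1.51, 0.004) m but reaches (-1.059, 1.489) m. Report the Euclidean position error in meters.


dx = -1.059 - (-1.51) = 0.4510, dy = 1.489 - (0.004) = 1.4850
err = sqrt(0.203401 + 2.205225) = 1.5520

1.5520 m


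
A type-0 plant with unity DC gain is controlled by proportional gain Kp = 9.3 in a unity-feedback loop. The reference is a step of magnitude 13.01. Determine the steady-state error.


e_ss = R/(1 + Kp) = 13.01/(1 + 9.3) = 13.01/10.3000 = 1.2631

1.2631


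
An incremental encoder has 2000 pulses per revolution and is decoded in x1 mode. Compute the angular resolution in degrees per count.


resolution = 360 / (PPR * 1) = 360 / 2000 = 0.1800

0.1800 degrees


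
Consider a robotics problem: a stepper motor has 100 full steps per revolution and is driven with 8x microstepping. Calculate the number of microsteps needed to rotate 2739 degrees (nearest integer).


step_size = 360/(100*8) = 360/800 = 0.450000 deg
n = 2739/(360/800) = 2739*800/360 = 6086.6667 -> 6087

6087 steps


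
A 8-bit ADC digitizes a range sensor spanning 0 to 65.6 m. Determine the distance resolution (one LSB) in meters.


res = range / 2^n = 65.6/2^8 = 65.6/256 = 0.2562

0.2562 m


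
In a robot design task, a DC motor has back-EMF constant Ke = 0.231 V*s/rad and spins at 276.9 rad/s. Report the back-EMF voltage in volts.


V_emf = Ke * omega = 0.231*276.9 = 63.9639

63.9639 V


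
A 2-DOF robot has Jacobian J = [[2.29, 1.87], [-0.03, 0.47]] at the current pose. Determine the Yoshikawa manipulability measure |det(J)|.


det(J) = 2.29*0.47 - (1.87)*(-0.03) = 1.1324
|det(J)| = 1.1324

1.1324


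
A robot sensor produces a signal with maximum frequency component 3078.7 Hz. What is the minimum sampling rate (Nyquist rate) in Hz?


f_s,min = 2*f_max = 2*3078.7 = 6157.4000

6157.4000 Hz


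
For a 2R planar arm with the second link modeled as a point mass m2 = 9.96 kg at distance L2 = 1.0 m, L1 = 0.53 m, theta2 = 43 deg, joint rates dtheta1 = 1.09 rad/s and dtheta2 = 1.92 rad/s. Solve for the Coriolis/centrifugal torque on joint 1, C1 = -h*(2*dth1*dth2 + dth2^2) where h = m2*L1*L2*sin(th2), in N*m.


h = m2*L1*L2*sin(th2) = 9.96*0.53*1.0*sin(43 deg) = 3.600133
C1 = -h*(2*1.09*1.92 + 1.92^2) = -3.600133*7.8720 = -28.3402

-28.3402 N*m


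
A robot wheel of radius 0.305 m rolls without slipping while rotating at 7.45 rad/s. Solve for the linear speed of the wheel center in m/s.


v = omega * r = 7.45 * 0.305 = 2.2723

2.2723 m/s


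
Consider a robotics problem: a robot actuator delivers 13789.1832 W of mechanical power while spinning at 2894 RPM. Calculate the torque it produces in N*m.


omega = 2894 * 2*pi/60 = 303.058971 rad/s
tau = P / omega = 13789.1832 / 303.058971 = 45.5000

45.5000 N*m


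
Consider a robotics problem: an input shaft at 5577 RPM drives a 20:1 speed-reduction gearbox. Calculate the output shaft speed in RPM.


omega_out = omega_in / N = 5577 / 20 = 278.8500

278.8500 RPM


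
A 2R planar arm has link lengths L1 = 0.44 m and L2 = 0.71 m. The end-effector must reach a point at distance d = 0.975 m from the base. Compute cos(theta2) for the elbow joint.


cos(th2) = (d^2 - L1^2 - L2^2)/(2*L1*L2) = (0.975^2 - 0.44^2 - 0.71^2)/(2*0.44*0.71) = 0.4048

0.4048


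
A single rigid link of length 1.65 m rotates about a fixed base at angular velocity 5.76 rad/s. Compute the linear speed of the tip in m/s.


v = L*omega = 1.65 * 5.76 = 9.5040

9.5040 m/s


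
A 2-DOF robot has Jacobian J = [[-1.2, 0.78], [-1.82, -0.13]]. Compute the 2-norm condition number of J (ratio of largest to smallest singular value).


JJ^T eigenvalues: trace(JJ^T) = 5.3777, det(JJ^T) = det(J)^2 = 2.48251536
s_max^2 = (5.3777 + sqrt(18.98959585))/2 = 4.86770267
s_min^2 = (5.3777 - sqrt(18.98959585))/2 = 0.50999733
kappa = s_max/s_min = sqrt(4.86770267/0.50999733) = 3.0894

3.0894


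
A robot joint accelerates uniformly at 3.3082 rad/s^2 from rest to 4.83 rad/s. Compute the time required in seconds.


t = delta_omega / alpha = 4.83 / 3.3082 = 1.4600

1.4600 s


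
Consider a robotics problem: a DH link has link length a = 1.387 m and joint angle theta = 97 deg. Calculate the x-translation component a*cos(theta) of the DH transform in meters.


a*cos(theta) = 1.387*cos(97 deg) = -0.1690

-0.1690 m


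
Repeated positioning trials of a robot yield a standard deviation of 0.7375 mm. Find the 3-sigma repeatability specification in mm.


repeatability = 3*sigma = 3*0.7375 = 2.2125

2.2125 mm


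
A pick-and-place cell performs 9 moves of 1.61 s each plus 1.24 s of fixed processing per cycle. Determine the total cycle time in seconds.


T = 9*1.61 + 1.24 = 15.7300

15.7300 s


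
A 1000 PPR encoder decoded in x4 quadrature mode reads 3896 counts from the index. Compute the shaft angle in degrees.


angle = counts * 360 / (PPR*4) = 3896 * 360 / 4000 = 350.6400

350.6400 degrees


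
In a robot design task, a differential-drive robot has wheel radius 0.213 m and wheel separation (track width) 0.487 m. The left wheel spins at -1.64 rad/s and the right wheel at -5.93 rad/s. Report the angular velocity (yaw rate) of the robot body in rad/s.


omega = r*(wR - wL)/L = 0.213*(-5.93 - (-1.64))/0.487 = -1.8763

-1.8763 rad/s


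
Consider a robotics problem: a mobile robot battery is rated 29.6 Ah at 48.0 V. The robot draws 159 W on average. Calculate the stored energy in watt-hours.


E = capacity * V = 29.6*48.0 = 1420.8000

1420.8000 Wh


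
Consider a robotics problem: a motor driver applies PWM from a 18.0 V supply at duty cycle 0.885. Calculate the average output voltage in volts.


V_avg = V_supply * D = 18.0*0.885 = 15.9300

15.9300 V


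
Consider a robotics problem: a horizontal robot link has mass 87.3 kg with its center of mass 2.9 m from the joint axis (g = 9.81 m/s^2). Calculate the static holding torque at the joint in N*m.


tau = m*g*L = 87.3 * 9.81 * 2.9 = 2483.5977

2483.5977 N*m


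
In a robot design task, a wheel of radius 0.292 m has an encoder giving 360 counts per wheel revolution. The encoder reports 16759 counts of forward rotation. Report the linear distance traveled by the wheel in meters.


revs = 16759/360 = 46.552778
d = revs * 2*pi*r = 46.552778 * 2*pi*0.292 = 85.4099

85.4099 m


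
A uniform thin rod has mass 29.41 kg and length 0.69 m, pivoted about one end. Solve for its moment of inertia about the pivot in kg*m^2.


I = (1/3)*m*L^2 = (1/3)*29.41*0.69^2 = 4.6674

4.6674 kg*m^2


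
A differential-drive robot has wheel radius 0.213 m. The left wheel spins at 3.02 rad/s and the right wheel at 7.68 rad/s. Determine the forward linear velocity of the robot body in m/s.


v = r*(wR + wL)/2 = 0.213*(7.68 + 3.02)/2 = 1.1395

1.1395 m/s


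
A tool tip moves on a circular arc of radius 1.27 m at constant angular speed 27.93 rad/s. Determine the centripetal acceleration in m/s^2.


a_c = omega^2 * r = 27.93^2 * 1.27 = 990.7078

990.7078 m/s^2


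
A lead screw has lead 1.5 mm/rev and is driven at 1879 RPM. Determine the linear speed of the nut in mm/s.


v = lead * (RPM/60) = 1.5*1879/60 = 46.9750

46.9750 mm/s


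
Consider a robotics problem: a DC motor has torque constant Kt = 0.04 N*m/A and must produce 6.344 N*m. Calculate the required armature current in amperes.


I = tau / Kt = 6.344/0.04 = 158.6000

158.6000 A


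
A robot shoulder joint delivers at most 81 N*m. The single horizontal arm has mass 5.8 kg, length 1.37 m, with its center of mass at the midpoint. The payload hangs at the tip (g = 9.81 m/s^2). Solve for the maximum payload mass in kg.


tau_arm = m_arm*g*(L/2) = 5.8*9.81*1.37/2 = 38.9751 N*m
tau_payload = tau_max - tau_arm = 81 - 38.9751 = 42.0249
m_payload = tau_payload / (g*L) = 42.0249 / (9.81*1.37) = 3.1269

3.1269 kg


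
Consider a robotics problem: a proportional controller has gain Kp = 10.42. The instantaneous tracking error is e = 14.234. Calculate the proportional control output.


u_P = Kp * e = 10.42 * 14.234 = 148.3183

148.3183


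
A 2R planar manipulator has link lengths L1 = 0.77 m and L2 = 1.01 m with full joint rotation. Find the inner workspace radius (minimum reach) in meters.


r_min = |L1 - L2| = |0.77 - 1.01| = 0.2400

0.2400 m


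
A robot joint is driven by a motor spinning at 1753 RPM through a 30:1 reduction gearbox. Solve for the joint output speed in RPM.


omega_joint = omega_motor / N = 1753 / 30 = 58.4333

58.4333 RPM


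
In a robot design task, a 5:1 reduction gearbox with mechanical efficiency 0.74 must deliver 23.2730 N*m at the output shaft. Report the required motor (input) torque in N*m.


tau_in = tau_out / (N * eta) = 23.2730 / (5 * 0.74) = 6.2900

6.2900 N*m


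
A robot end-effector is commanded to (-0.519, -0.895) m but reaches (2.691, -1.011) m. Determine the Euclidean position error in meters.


dx = 2.691 - (-0.519) = 3.2100, dy = -1.011 - (-0.895) = -0.1160
err = sqrt(10.304100 + 0.013456) = 3.2121

3.2121 m


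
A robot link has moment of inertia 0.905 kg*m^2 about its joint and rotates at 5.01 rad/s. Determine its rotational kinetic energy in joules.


KE = (1/2)*I*omega^2 = 0.5*0.905*5.01^2 = 11.3578

11.3578 J


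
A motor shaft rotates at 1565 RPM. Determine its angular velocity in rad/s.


omega = 1565 * 2*pi/60 = 163.8864

163.8864 rad/s


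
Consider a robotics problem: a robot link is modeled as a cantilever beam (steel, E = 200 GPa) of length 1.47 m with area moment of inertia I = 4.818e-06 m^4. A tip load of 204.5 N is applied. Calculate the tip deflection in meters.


delta = F*L^3/(3*E*I) = 204.5*1.47^3/(3*2.000e+11*4.818e-06)
      = 649.5989535/2890800 = 2.2471e-04

2.2471e-04 m


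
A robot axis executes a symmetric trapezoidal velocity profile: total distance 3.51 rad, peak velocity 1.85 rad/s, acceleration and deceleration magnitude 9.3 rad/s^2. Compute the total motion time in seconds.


t_acc = v/a = 1.85/9.3 = 0.198925 s
d_acc = v^2/(2a) = 0.184005 rad (each ramp)
d_cruise = 3.51 - 2*0.184005 = 3.141990 rad
t_cruise = 3.141990/1.85 = 1.698373 s
t_total = 2*0.198925 + 1.698373 = 2.0962

2.0962 s


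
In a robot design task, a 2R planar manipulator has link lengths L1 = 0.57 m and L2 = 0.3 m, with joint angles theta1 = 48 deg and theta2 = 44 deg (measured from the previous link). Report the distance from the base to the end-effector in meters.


x = L1*cos(th1) + L2*cos(th1+th2) = 0.370935
y = L1*sin(th1) + L2*sin(th1+th2) = 0.723410
d = sqrt(x^2 + y^2) = sqrt(0.137593 + 0.523322) = 0.8130

0.8130 m


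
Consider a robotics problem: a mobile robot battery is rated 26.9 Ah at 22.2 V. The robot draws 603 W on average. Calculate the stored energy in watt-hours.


E = capacity * V = 26.9*22.2 = 597.1800

597.1800 Wh


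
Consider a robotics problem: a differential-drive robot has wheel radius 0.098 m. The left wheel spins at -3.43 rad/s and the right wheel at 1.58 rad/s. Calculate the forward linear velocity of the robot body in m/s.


v = r*(wR + wL)/2 = 0.098*(1.58 + -3.43)/2 = -0.0907

-0.0907 m/s


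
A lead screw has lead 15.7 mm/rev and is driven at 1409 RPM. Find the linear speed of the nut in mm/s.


v = lead * (RPM/60) = 15.7*1409/60 = 368.6883

368.6883 mm/s


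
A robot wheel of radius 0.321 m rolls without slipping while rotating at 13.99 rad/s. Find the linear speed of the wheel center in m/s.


v = omega * r = 13.99 * 0.321 = 4.4908

4.4908 m/s


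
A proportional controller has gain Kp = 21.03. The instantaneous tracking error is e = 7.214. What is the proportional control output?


u_P = Kp * e = 21.03 * 7.214 = 151.7104

151.7104


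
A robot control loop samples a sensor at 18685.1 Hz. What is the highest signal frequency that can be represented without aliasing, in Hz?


f_max = f_s/2 = 18685.1/2 = 9342.5500

9342.5500 Hz


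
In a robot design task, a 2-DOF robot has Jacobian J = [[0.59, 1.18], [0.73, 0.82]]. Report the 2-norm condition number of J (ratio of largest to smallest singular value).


JJ^T eigenvalues: trace(JJ^T) = 2.9458, det(JJ^T) = det(J)^2 = 0.14258176
s_max^2 = (2.9458 + sqrt(8.10741060))/2 = 2.89657575
s_min^2 = (2.9458 - sqrt(8.10741060))/2 = 0.04922425
kappa = s_max/s_min = sqrt(2.89657575/0.04922425) = 7.6710

7.6710


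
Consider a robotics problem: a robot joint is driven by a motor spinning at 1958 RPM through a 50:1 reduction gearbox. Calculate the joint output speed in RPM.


omega_joint = omega_motor / N = 1958 / 50 = 39.1600

39.1600 RPM


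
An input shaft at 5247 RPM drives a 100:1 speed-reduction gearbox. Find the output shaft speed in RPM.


omega_out = omega_in / N = 5247 / 100 = 52.4700

52.4700 RPM


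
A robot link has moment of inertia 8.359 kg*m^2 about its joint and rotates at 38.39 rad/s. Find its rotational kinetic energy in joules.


KE = (1/2)*I*omega^2 = 0.5*8.359*38.39^2 = 6159.7141

6159.7141 J


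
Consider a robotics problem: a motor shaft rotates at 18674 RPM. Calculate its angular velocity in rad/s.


omega = 18674 * 2*pi/60 = 1955.5367

1955.5367 rad/s


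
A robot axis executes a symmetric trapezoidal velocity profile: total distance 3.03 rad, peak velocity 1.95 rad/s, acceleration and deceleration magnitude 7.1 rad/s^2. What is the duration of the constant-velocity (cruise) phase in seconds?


t_acc = v/a = 0.274648 s, d_acc = v^2/(2a) = 0.267782 rad each
d_cruise = 3.03 - 2*0.267782 = 2.494436 rad
t_cruise = d_cruise/v = 2.494436/1.95 = 1.2792

1.2792 s


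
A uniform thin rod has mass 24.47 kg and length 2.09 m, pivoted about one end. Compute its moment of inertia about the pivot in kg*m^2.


I = (1/3)*m*L^2 = (1/3)*24.47*2.09^2 = 35.6291

35.6291 kg*m^2


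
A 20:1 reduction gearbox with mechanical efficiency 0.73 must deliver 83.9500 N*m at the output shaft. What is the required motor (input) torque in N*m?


tau_in = tau_out / (N * eta) = 83.9500 / (20 * 0.73) = 5.7500

5.7500 N*m


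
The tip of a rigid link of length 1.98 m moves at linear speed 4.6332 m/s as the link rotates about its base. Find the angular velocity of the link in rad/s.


omega = v / L = 4.6332 / 1.98 = 2.3400

2.3400 rad/s


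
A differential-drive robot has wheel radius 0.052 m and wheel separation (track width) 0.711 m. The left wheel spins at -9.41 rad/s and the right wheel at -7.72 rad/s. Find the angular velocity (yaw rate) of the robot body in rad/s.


omega = r*(wR - wL)/L = 0.052*(-7.72 - (-9.41))/0.711 = 0.1236

0.1236 rad/s


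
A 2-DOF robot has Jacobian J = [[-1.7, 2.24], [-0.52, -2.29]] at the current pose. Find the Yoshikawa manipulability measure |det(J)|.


det(J) = -1.7*-2.29 - (2.24)*(-0.52) = 5.0578
|det(J)| = 5.0578

5.0578


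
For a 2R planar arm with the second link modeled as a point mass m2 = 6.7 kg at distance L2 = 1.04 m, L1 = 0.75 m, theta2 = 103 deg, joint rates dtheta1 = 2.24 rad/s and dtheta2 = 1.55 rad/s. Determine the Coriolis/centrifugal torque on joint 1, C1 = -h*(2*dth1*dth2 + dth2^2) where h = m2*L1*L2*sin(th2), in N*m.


h = m2*L1*L2*sin(th2) = 6.7*0.75*1.04*sin(103 deg) = 5.092058
C1 = -h*(2*2.24*1.55 + 1.55^2) = -5.092058*9.3465 = -47.5929

-47.5929 N*m


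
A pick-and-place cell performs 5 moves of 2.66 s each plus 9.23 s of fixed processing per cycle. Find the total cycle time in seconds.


T = 5*2.66 + 9.23 = 22.5300

22.5300 s


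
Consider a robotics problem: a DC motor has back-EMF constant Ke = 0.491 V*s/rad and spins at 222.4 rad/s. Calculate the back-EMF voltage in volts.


V_emf = Ke * omega = 0.491*222.4 = 109.1984

109.1984 V


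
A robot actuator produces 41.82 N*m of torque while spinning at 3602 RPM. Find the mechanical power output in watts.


omega = 3602 * 2*pi/60 = 377.200558 rad/s
P = tau * omega = 41.82 * 377.200558 = 15774.5273

15774.5273 W


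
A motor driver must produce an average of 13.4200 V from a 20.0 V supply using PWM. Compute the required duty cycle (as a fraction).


D = V_avg/V_supply = 13.4200/20.0 = 0.6710

0.6710


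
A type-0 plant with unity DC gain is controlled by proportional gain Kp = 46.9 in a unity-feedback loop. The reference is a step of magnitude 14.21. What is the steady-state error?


e_ss = R/(1 + Kp) = 14.21/(1 + 46.9) = 14.21/47.9000 = 0.2967

0.2967


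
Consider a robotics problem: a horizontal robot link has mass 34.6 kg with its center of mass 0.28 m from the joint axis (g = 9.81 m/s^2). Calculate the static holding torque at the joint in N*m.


tau = m*g*L = 34.6 * 9.81 * 0.28 = 95.0393

95.0393 N*m


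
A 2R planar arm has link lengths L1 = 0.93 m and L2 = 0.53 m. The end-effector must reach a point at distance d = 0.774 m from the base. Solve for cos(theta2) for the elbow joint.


cos(th2) = (d^2 - L1^2 - L2^2)/(2*L1*L2) = (0.774^2 - 0.93^2 - 0.53^2)/(2*0.93*0.53) = -0.5546

-0.5546


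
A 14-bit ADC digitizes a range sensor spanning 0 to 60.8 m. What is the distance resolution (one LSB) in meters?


res = range / 2^n = 60.8/2^14 = 60.8/16384 = 0.0037

0.0037 m


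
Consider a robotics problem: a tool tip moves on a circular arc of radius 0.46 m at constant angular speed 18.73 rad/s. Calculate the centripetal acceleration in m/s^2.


a_c = omega^2 * r = 18.73^2 * 0.46 = 161.3739

161.3739 m/s^2


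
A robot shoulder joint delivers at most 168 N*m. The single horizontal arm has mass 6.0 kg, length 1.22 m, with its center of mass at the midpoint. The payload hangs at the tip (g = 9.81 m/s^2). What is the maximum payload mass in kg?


tau_arm = m_arm*g*(L/2) = 6.0*9.81*1.22/2 = 35.9046 N*m
tau_payload = tau_max - tau_arm = 168 - 35.9046 = 132.0954
m_payload = tau_payload / (g*L) = 132.0954 / (9.81*1.22) = 11.0372

11.0372 kg


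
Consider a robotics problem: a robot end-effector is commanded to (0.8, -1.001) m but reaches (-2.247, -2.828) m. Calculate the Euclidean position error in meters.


dx = -2.247 - (0.8) = -3.0470, dy = -2.828 - (-1.001) = -1.8270
err = sqrt(9.284209 + 3.337929) = 3.5528

3.5528 m


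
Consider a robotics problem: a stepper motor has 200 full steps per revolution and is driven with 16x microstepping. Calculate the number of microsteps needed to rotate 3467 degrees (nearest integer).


step_size = 360/(200*16) = 360/3200 = 0.112500 deg
n = 3467/(360/3200) = 3467*3200/360 = 30817.7778 -> 30818

30818 steps


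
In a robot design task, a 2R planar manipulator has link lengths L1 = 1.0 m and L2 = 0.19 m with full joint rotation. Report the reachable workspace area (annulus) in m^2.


r_max = L1 + L2 = 1.1900, r_min = |L1 - L2| = 0.8100
A = pi*(r_max^2 - r_min^2) = pi*(1.4161 - 0.6561) = 2.3876

2.3876 m^2


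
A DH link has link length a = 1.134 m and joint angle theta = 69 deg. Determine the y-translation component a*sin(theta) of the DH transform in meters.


a*sin(theta) = 1.134*sin(69 deg) = 1.0587

1.0587 m


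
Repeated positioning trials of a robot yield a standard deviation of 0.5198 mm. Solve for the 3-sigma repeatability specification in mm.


repeatability = 3*sigma = 3*0.5198 = 1.5594

1.5594 mm


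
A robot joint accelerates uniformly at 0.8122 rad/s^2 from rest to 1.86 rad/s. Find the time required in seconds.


t = delta_omega / alpha = 1.86 / 0.8122 = 2.2901

2.2901 s


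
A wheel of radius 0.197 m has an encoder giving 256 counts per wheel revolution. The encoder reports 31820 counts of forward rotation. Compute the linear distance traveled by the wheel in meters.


revs = 31820/256 = 124.296875
d = revs * 2*pi*r = 124.296875 * 2*pi*0.197 = 153.8531

153.8531 m


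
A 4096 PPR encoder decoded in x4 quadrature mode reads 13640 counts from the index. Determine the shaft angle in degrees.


angle = counts * 360 / (PPR*4) = 13640 * 360 / 16384 = 299.7070

299.7070 degrees


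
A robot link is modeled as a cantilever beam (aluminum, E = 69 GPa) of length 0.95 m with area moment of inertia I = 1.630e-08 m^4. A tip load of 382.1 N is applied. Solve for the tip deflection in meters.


delta = F*L^3/(3*E*I) = 382.1*0.95^3/(3*6.900e+10*1.630e-08)
      = 327.6029875/3374.1 = 0.0971

0.0971 m


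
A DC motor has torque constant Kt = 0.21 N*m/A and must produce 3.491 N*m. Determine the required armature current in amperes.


I = tau / Kt = 3.491/0.21 = 16.6238

16.6238 A


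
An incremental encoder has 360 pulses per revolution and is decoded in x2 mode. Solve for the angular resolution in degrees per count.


resolution = 360 / (PPR * 2) = 360 / 720 = 0.5000

0.5000 degrees


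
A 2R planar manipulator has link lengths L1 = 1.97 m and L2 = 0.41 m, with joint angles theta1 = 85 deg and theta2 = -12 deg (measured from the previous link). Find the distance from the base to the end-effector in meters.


x = L1*cos(th1) + L2*cos(th1+th2) = 0.291569
y = L1*sin(th1) + L2*sin(th1+th2) = 2.354589
d = sqrt(x^2 + y^2) = sqrt(0.085012 + 5.544089) = 2.3726

2.3726 m


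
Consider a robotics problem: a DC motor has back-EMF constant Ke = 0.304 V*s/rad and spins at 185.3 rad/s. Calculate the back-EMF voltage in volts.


V_emf = Ke * omega = 0.304*185.3 = 56.3312

56.3312 V


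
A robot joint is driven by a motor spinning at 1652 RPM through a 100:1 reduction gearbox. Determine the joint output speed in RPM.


omega_joint = omega_motor / N = 1652 / 100 = 16.5200

16.5200 RPM


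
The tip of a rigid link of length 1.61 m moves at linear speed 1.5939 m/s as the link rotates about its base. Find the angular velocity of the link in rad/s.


omega = v / L = 1.5939 / 1.61 = 0.9900

0.9900 rad/s


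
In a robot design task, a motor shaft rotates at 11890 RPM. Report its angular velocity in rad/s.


omega = 11890 * 2*pi/60 = 1245.1179

1245.1179 rad/s


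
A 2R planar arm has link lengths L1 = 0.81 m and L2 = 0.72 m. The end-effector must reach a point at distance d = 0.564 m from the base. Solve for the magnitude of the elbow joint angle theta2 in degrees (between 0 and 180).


cos(th2) = (d^2 - L1^2 - L2^2)/(2*L1*L2) = (0.564^2 - 0.81^2 - 0.72^2)/(2*0.81*0.72) = -0.73422840
th2 = acos(-0.73422840) = 137.2421 deg

137.2421 degrees


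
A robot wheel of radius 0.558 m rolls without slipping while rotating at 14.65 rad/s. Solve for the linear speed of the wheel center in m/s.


v = omega * r = 14.65 * 0.558 = 8.1747

8.1747 m/s


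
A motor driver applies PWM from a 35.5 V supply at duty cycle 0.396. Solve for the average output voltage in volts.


V_avg = V_supply * D = 35.5*0.396 = 14.0580

14.0580 V


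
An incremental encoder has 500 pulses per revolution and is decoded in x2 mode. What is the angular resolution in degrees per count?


resolution = 360 / (PPR * 2) = 360 / 1000 = 0.3600

0.3600 degrees


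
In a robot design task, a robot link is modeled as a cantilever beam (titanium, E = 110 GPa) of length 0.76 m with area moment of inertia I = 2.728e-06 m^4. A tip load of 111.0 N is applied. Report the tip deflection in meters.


delta = F*L^3/(3*E*I) = 111.0*0.76^3/(3*1.100e+11*2.728e-06)
      = 48.726336/900240 = 5.4126e-05

5.4126e-05 m


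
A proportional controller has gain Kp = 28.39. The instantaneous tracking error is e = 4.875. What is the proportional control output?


u_P = Kp * e = 28.39 * 4.875 = 138.4013

138.4013


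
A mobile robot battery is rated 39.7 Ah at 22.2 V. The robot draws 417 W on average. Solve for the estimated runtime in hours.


E = 39.7*22.2 = 881.3400 Wh
t = E/P = 881.3400/417 = 2.1135

2.1135 hours


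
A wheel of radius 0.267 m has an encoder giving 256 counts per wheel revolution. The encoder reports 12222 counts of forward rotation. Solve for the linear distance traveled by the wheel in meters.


revs = 12222/256 = 47.742188
d = revs * 2*pi*r = 47.742188 * 2*pi*0.267 = 80.0928

80.0928 m


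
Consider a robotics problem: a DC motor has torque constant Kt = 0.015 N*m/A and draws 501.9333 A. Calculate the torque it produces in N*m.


tau = Kt * I = 0.015*501.9333 = 7.5290

7.5290 N*m


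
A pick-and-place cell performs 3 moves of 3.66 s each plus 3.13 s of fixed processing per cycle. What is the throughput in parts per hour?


T_cycle = 3*3.66 + 3.13 = 14.1100 s
rate = 3600/T = 255.1382

255.1382 parts/hour


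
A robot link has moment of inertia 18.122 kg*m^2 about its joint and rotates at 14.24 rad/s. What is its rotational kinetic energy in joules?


KE = (1/2)*I*omega^2 = 0.5*18.122*14.24^2 = 1837.3678

1837.3678 J


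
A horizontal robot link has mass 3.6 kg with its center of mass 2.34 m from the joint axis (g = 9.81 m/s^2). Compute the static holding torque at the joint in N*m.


tau = m*g*L = 3.6 * 9.81 * 2.34 = 82.6394

82.6394 N*m


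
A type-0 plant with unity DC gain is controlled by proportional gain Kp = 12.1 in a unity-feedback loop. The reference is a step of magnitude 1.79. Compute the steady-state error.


e_ss = R/(1 + Kp) = 1.79/(1 + 12.1) = 1.79/13.1000 = 0.1366

0.1366


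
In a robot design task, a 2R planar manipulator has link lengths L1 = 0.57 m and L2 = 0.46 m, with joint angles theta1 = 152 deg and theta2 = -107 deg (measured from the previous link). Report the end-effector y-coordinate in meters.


y = L1*sin(th1) + L2*sin(th1+th2) = 0.57*sin(152 deg) + 0.46*sin(45 deg) = 0.5929

0.5929 m


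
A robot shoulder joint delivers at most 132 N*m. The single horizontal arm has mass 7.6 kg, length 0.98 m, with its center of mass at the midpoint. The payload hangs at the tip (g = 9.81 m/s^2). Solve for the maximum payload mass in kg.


tau_arm = m_arm*g*(L/2) = 7.6*9.81*0.98/2 = 36.5324 N*m
tau_payload = tau_max - tau_arm = 132 - 36.5324 = 95.4676
m_payload = tau_payload / (g*L) = 95.4676 / (9.81*0.98) = 9.9303

9.9303 kg


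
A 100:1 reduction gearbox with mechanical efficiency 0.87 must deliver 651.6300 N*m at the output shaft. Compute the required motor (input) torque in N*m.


tau_in = tau_out / (N * eta) = 651.6300 / (100 * 0.87) = 7.4900

7.4900 N*m


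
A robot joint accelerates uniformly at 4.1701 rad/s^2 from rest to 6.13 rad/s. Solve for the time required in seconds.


t = delta_omega / alpha = 6.13 / 4.1701 = 1.4700

1.4700 s


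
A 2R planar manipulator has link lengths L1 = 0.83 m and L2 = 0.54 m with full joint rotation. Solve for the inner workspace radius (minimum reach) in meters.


r_min = |L1 - L2| = |0.83 - 0.54| = 0.2900

0.2900 m


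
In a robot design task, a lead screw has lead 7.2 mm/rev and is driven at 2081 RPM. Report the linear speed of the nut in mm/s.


v = lead * (RPM/60) = 7.2*2081/60 = 249.7200

249.7200 mm/s


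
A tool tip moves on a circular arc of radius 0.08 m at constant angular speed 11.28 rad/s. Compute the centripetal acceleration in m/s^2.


a_c = omega^2 * r = 11.28^2 * 0.08 = 10.1791

10.1791 m/s^2


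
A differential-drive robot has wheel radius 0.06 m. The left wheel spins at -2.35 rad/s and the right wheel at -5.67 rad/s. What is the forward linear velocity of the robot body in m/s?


v = r*(wR + wL)/2 = 0.06*(-5.67 + -2.35)/2 = -0.2406

-0.2406 m/s


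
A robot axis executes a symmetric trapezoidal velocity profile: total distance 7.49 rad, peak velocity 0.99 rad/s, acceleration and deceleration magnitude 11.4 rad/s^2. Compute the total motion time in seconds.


t_acc = v/a = 0.99/11.4 = 0.086842 s
d_acc = v^2/(2a) = 0.042987 rad (each ramp)
d_cruise = 7.49 - 2*0.042987 = 7.404026 rad
t_cruise = 7.404026/0.99 = 7.478814 s
t_total = 2*0.086842 + 7.478814 = 7.6525

7.6525 s


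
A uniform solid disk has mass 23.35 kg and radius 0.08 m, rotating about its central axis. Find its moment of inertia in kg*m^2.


I = (1/2)*m*R^2 = 0.5*23.35*0.08^2 = 0.0747

0.0747 kg*m^2


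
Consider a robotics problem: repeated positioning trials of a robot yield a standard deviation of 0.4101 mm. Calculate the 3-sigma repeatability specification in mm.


repeatability = 3*sigma = 3*0.4101 = 1.2303

1.2303 mm


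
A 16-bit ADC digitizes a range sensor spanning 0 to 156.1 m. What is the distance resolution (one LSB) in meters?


res = range / 2^n = 156.1/2^16 = 156.1/65536 = 0.0024

0.0024 m


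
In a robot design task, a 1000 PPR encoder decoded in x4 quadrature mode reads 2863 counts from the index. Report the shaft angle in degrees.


angle = counts * 360 / (PPR*4) = 2863 * 360 / 4000 = 257.6700

257.6700 degrees


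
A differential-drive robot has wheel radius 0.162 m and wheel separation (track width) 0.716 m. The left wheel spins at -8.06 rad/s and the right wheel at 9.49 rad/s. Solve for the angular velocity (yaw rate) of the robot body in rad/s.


omega = r*(wR - wL)/L = 0.162*(9.49 - (-8.06))/0.716 = 3.9708

3.9708 rad/s


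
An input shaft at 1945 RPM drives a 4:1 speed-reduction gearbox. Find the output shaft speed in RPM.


omega_out = omega_in / N = 1945 / 4 = 486.2500

486.2500 RPM


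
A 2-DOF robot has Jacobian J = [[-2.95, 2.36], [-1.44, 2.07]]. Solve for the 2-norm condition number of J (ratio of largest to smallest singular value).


JJ^T eigenvalues: trace(JJ^T) = 20.6306, det(JJ^T) = det(J)^2 = 7.33380561
s_max^2 = (20.6306 + sqrt(396.28643392))/2 = 20.26877218
s_min^2 = (20.6306 - sqrt(396.28643392))/2 = 0.36182782
kappa = s_max/s_min = sqrt(20.26877218/0.36182782) = 7.4845

7.4845


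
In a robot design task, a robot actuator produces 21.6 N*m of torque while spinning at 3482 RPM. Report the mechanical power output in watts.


omega = 3482 * 2*pi/60 = 364.634187 rad/s
P = tau * omega = 21.6 * 364.634187 = 7876.0984

7876.0984 W


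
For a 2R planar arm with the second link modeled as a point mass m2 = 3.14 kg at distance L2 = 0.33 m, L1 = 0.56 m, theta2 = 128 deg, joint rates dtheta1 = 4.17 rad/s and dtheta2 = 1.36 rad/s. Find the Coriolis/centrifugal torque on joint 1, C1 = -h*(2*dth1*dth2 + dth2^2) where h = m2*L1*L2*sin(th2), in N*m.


h = m2*L1*L2*sin(th2) = 3.14*0.56*0.33*sin(128 deg) = 0.457261
C1 = -h*(2*4.17*1.36 + 1.36^2) = -0.457261*13.1920 = -6.0322

-6.0322 N*m


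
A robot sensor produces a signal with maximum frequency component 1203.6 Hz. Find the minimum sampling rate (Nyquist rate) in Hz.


f_s,min = 2*f_max = 2*1203.6 = 2407.2000

2407.2000 Hz


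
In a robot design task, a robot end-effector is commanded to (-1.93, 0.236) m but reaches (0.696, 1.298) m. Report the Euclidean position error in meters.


dx = 0.696 - (-1.93) = 2.6260, dy = 1.298 - (0.236) = 1.0620
err = sqrt(6.895876 + 1.127844) = 2.8326

2.8326 m


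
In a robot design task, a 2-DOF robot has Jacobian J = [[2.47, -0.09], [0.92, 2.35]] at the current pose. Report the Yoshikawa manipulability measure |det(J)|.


det(J) = 2.47*2.35 - (-0.09)*(0.92) = 5.8873
|det(J)| = 5.8873

5.8873
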